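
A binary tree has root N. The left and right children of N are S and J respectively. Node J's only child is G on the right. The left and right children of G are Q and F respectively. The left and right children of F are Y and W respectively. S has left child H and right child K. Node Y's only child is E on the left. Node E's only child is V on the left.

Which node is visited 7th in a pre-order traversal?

Q

Pre-order visits the node, then its left subtree, then its right subtree.
Visit N.
At N: go left to S.
  Visit S.
  At S: go left to H.
    H is a leaf — visit H.
  At S: go right to K.
    K is a leaf — visit K.
At N: go right to J.
  Visit J.
  At J: no left child.
  At J: go right to G.
    Visit G.
    At G: go left to Q.
      Q is a leaf — visit Q.
    At G: go right to F.
      Visit F.
      At F: go left to Y.
        Visit Y.
        At Y: go left to E.
          Visit E.
          At E: go left to V.
            V is a leaf — visit V.
          At E: no right child.
        At Y: no right child.
      At F: go right to W.
        W is a leaf — visit W.
Full pre-order sequence: N, S, H, K, J, G, Q, F, Y, E, V, W.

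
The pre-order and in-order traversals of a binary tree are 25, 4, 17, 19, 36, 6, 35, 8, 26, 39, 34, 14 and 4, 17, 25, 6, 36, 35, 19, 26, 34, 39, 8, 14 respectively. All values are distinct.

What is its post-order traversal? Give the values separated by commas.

The first element of pre-order is the root; it splits in-order into left and right subtrees.
Root 25: left subtree has 2 nodes {4, 17}, right has 9 {6, 36, 35, 19, 26, 34, 39, 8, 14}.
  Root 4: left subtree has 0 nodes { }, right has 1 {17}.
  Root 19: left subtree has 3 nodes {6, 36, 35}, right has 5 {26, 34, 39, 8, 14}.
    Root 36: left subtree has 1 node {6}, right has 1 {35}.
    Root 8: left subtree has 3 nodes {26, 34, 39}, right has 1 {14}.
      Root 26: left subtree has 0 nodes { }, right has 2 {34, 39}.
        Root 39: left subtree has 1 node {34}, right has 0 { }.

17, 4, 6, 35, 36, 34, 39, 26, 14, 8, 19, 25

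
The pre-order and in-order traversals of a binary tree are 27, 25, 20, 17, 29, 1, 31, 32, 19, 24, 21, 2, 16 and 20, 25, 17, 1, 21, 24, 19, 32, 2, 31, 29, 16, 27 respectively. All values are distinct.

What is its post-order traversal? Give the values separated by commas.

20, 21, 24, 19, 2, 32, 31, 1, 16, 29, 17, 25, 27

The first element of pre-order is the root; it splits in-order into left and right subtrees.
Root 27: left subtree has 12 nodes {20, 25, 17, 1, 21, 24, 19, 32, 2, 31, 29, 16}, right has 0 { }.
  Root 25: left subtree has 1 node {20}, right has 10 {17, 1, 21, 24, 19, 32, 2, 31, 29, 16}.
    Root 17: left subtree has 0 nodes { }, right has 9 {1, 21, 24, 19, 32, 2, 31, 29, 16}.
      Root 29: left subtree has 7 nodes {1, 21, 24, 19, 32, 2, 31}, right has 1 {16}.
        Root 1: left subtree has 0 nodes { }, right has 6 {21, 24, 19, 32, 2, 31}.
          Root 31: left subtree has 5 nodes {21, 24, 19, 32, 2}, right has 0 { }.
            Root 32: left subtree has 3 nodes {21, 24, 19}, right has 1 {2}.
              Root 19: left subtree has 2 nodes {21, 24}, right has 0 { }.
                Root 24: left subtree has 1 node {21}, right has 0 { }.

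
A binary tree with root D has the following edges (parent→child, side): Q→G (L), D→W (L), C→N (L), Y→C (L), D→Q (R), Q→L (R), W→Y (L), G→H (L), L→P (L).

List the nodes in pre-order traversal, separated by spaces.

D W Y C N Q G H L P

Pre-order visits the node, then its left subtree, then its right subtree.
Visit D.
At D: go left to W.
  Visit W.
  At W: go left to Y.
    Visit Y.
    At Y: go left to C.
      Visit C.
      At C: go left to N.
        N is a leaf — visit N.
      At C: no right child.
    At Y: no right child.
  At W: no right child.
At D: go right to Q.
  Visit Q.
  At Q: go left to G.
    Visit G.
    At G: go left to H.
      H is a leaf — visit H.
    At G: no right child.
  At Q: go right to L.
    Visit L.
    At L: go left to P.
      P is a leaf — visit P.
    At L: no right child.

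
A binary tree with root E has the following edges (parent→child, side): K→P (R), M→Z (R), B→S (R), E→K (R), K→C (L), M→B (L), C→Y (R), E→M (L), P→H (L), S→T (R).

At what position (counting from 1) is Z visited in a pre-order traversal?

6

Pre-order visits the node, then its left subtree, then its right subtree.
Visit E.
At E: go left to M.
  Visit M.
  At M: go left to B.
    Visit B.
    At B: no left child.
    At B: go right to S.
      Visit S.
      At S: no left child.
      At S: go right to T.
        T is a leaf — visit T.
  At M: go right to Z.
    Z is a leaf — visit Z.
At E: go right to K.
  Visit K.
  At K: go left to C.
    Visit C.
    At C: no left child.
    At C: go right to Y.
      Y is a leaf — visit Y.
  At K: go right to P.
    Visit P.
    At P: go left to H.
      H is a leaf — visit H.
    At P: no right child.
Full pre-order sequence: E, M, B, S, T, Z, K, C, Y, P, H.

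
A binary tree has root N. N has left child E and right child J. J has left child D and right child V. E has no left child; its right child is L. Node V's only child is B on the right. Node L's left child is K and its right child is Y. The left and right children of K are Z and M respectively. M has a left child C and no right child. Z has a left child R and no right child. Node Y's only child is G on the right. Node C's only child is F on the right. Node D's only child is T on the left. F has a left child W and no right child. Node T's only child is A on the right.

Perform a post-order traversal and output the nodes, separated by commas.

Post-order visits the left subtree, then the right subtree, then the node.
At N: go left to E.
  At E: no left child.
  At E: go right to L.
    At L: go left to K.
      At K: go left to Z.
        At Z: go left to R.
          R is a leaf — visit R.
        At Z: no right child.
        Visit Z.
      At K: go right to M.
        At M: go left to C.
          At C: no left child.
          At C: go right to F.
            At F: go left to W.
              W is a leaf — visit W.
            At F: no right child.
            Visit F.
          Visit C.
        At M: no right child.
        Visit M.
      Visit K.
    At L: go right to Y.
      At Y: no left child.
      At Y: go right to G.
        G is a leaf — visit G.
      Visit Y.
    Visit L.
  Visit E.
At N: go right to J.
  At J: go left to D.
    At D: go left to T.
      At T: no left child.
      At T: go right to A.
        A is a leaf — visit A.
      Visit T.
    At D: no right child.
    Visit D.
  At J: go right to V.
    At V: no left child.
    At V: go right to B.
      B is a leaf — visit B.
    Visit V.
  Visit J.
Visit N.

R, Z, W, F, C, M, K, G, Y, L, E, A, T, D, B, V, J, N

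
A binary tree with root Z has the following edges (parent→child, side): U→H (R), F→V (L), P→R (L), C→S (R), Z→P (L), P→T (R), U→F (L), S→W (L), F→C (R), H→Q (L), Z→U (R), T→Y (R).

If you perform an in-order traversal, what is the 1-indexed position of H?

In-order visits the left subtree, then the node, then the right subtree.
At Z: go left to P.
  At P: go left to R.
    R is a leaf — visit R.
  Visit P.
  At P: go right to T.
    At T: no left child.
    Visit T.
    At T: go right to Y.
      Y is a leaf — visit Y.
Visit Z.
At Z: go right to U.
  At U: go left to F.
    At F: go left to V.
      V is a leaf — visit V.
    Visit F.
    At F: go right to C.
      At C: no left child.
      Visit C.
      At C: go right to S.
        At S: go left to W.
          W is a leaf — visit W.
        Visit S.
        At S: no right child.
  Visit U.
  At U: go right to H.
    At H: go left to Q.
      Q is a leaf — visit Q.
    Visit H.
    At H: no right child.
Full in-order sequence: R, P, T, Y, Z, V, F, C, W, S, U, Q, H.

13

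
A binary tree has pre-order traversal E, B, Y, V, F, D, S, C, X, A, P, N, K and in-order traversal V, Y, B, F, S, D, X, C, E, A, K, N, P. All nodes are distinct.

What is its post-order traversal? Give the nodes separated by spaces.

V Y S X C D F B K N P A E

The first element of pre-order is the root; it splits in-order into left and right subtrees.
Root E: left subtree has 8 nodes {V, Y, B, F, S, D, X, C}, right has 4 {A, K, N, P}.
  Root B: left subtree has 2 nodes {V, Y}, right has 5 {F, S, D, X, C}.
    Root Y: left subtree has 1 node {V}, right has 0 { }.
    Root F: left subtree has 0 nodes { }, right has 4 {S, D, X, C}.
      Root D: left subtree has 1 node {S}, right has 2 {X, C}.
        Root C: left subtree has 1 node {X}, right has 0 { }.
  Root A: left subtree has 0 nodes { }, right has 3 {K, N, P}.
    Root P: left subtree has 2 nodes {K, N}, right has 0 { }.
      Root N: left subtree has 1 node {K}, right has 0 { }.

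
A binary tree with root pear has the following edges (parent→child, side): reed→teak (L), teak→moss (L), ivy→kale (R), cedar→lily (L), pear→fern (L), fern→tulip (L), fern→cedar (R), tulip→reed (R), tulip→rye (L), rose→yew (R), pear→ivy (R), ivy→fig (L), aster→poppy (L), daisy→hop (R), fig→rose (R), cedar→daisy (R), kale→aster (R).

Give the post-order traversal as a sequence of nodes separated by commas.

Post-order visits the left subtree, then the right subtree, then the node.
At pear: go left to fern.
  At fern: go left to tulip.
    At tulip: go left to rye.
      rye is a leaf — visit rye.
    At tulip: go right to reed.
      At reed: go left to teak.
        At teak: go left to moss.
          moss is a leaf — visit moss.
        At teak: no right child.
        Visit teak.
      At reed: no right child.
      Visit reed.
    Visit tulip.
  At fern: go right to cedar.
    At cedar: go left to lily.
      lily is a leaf — visit lily.
    At cedar: go right to daisy.
      At daisy: no left child.
      At daisy: go right to hop.
        hop is a leaf — visit hop.
      Visit daisy.
    Visit cedar.
  Visit fern.
At pear: go right to ivy.
  At ivy: go left to fig.
    At fig: no left child.
    At fig: go right to rose.
      At rose: no left child.
      At rose: go right to yew.
        yew is a leaf — visit yew.
      Visit rose.
    Visit fig.
  At ivy: go right to kale.
    At kale: no left child.
    At kale: go right to aster.
      At aster: go left to poppy.
        poppy is a leaf — visit poppy.
      At aster: no right child.
      Visit aster.
    Visit kale.
  Visit ivy.
Visit pear.

rye, moss, teak, reed, tulip, lily, hop, daisy, cedar, fern, yew, rose, fig, poppy, aster, kale, ivy, pear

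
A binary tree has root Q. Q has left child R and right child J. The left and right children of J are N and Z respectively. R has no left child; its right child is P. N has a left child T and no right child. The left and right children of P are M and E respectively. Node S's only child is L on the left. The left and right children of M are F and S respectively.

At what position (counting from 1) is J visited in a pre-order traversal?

Pre-order visits the node, then its left subtree, then its right subtree.
Visit Q.
At Q: go left to R.
  Visit R.
  At R: no left child.
  At R: go right to P.
    Visit P.
    At P: go left to M.
      Visit M.
      At M: go left to F.
        F is a leaf — visit F.
      At M: go right to S.
        Visit S.
        At S: go left to L.
          L is a leaf — visit L.
        At S: no right child.
    At P: go right to E.
      E is a leaf — visit E.
At Q: go right to J.
  Visit J.
  At J: go left to N.
    Visit N.
    At N: go left to T.
      T is a leaf — visit T.
    At N: no right child.
  At J: go right to Z.
    Z is a leaf — visit Z.
Full pre-order sequence: Q, R, P, M, F, S, L, E, J, N, T, Z.

9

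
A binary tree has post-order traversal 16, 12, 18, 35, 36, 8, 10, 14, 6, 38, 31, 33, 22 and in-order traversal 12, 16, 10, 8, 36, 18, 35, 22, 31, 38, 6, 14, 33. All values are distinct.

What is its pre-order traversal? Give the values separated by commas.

The last element of post-order is the root; it splits in-order into left and right subtrees.
Root 22: left subtree has 7 nodes {12, 16, 10, 8, 36, 18, 35}, right has 5 {31, 38, 6, 14, 33}.
  Root 10: left subtree has 2 nodes {12, 16}, right has 4 {8, 36, 18, 35}.
    Root 12: left subtree has 0 nodes { }, right has 1 {16}.
    Root 8: left subtree has 0 nodes { }, right has 3 {36, 18, 35}.
      Root 36: left subtree has 0 nodes { }, right has 2 {18, 35}.
        Root 35: left subtree has 1 node {18}, right has 0 { }.
  Root 33: left subtree has 4 nodes {31, 38, 6, 14}, right has 0 { }.
    Root 31: left subtree has 0 nodes { }, right has 3 {38, 6, 14}.
      Root 38: left subtree has 0 nodes { }, right has 2 {6, 14}.
        Root 6: left subtree has 0 nodes { }, right has 1 {14}.

22, 10, 12, 16, 8, 36, 35, 18, 33, 31, 38, 6, 14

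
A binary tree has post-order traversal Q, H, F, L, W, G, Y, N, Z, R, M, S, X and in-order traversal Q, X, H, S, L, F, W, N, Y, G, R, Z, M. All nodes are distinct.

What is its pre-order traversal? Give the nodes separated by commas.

The last element of post-order is the root; it splits in-order into left and right subtrees.
Root X: left subtree has 1 node {Q}, right has 11 {H, S, L, F, W, N, Y, G, R, Z, M}.
  Root S: left subtree has 1 node {H}, right has 9 {L, F, W, N, Y, G, R, Z, M}.
    Root M: left subtree has 8 nodes {L, F, W, N, Y, G, R, Z}, right has 0 { }.
      Root R: left subtree has 6 nodes {L, F, W, N, Y, G}, right has 1 {Z}.
        Root N: left subtree has 3 nodes {L, F, W}, right has 2 {Y, G}.
          Root W: left subtree has 2 nodes {L, F}, right has 0 { }.
            Root L: left subtree has 0 nodes { }, right has 1 {F}.
          Root Y: left subtree has 0 nodes { }, right has 1 {G}.

X, Q, S, H, M, R, N, W, L, F, Y, G, Z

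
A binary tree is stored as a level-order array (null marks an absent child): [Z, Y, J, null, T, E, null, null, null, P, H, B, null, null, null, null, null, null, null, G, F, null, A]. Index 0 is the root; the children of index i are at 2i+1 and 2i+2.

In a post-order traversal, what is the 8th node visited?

Post-order visits the left subtree, then the right subtree, then the node.
At Z: go left to Y.
  At Y: no left child.
  At Y: go right to T.
    At T: go left to P.
      At P: go left to G.
        G is a leaf — visit G.
      At P: go right to F.
        F is a leaf — visit F.
      Visit P.
    At T: go right to H.
      At H: no left child.
      At H: go right to A.
        A is a leaf — visit A.
      Visit H.
    Visit T.
  Visit Y.
At Z: go right to J.
  At J: go left to E.
    At E: go left to B.
      B is a leaf — visit B.
    At E: no right child.
    Visit E.
  At J: no right child.
  Visit J.
Visit Z.
Full post-order sequence: G, F, P, A, H, T, Y, B, E, J, Z.

B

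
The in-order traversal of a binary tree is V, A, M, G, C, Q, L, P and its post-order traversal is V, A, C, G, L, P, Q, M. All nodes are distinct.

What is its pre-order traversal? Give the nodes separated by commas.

M, A, V, Q, G, C, P, L

The last element of post-order is the root; it splits in-order into left and right subtrees.
Root M: left subtree has 2 nodes {V, A}, right has 5 {G, C, Q, L, P}.
  Root A: left subtree has 1 node {V}, right has 0 { }.
  Root Q: left subtree has 2 nodes {G, C}, right has 2 {L, P}.
    Root G: left subtree has 0 nodes { }, right has 1 {C}.
    Root P: left subtree has 1 node {L}, right has 0 { }.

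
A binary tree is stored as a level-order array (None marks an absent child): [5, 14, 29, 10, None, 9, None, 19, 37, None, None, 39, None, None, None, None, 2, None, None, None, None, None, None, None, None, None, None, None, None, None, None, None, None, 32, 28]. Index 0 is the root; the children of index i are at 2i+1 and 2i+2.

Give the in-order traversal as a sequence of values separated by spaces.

In-order visits the left subtree, then the node, then the right subtree.
At 5: go left to 14.
  At 14: go left to 10.
    At 10: go left to 19.
      At 19: no left child.
      Visit 19.
      At 19: go right to 2.
        At 2: go left to 32.
          32 is a leaf — visit 32.
        Visit 2.
        At 2: go right to 28.
          28 is a leaf — visit 28.
    Visit 10.
    At 10: go right to 37.
      37 is a leaf — visit 37.
  Visit 14.
  At 14: no right child.
Visit 5.
At 5: go right to 29.
  At 29: go left to 9.
    At 9: go left to 39.
      39 is a leaf — visit 39.
    Visit 9.
    At 9: no right child.
  Visit 29.
  At 29: no right child.

19 32 2 28 10 37 14 5 39 9 29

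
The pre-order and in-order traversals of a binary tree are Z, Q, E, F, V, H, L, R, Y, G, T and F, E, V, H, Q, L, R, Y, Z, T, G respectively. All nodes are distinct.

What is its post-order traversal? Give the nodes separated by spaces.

F H V E Y R L Q T G Z

The first element of pre-order is the root; it splits in-order into left and right subtrees.
Root Z: left subtree has 8 nodes {F, E, V, H, Q, L, R, Y}, right has 2 {T, G}.
  Root Q: left subtree has 4 nodes {F, E, V, H}, right has 3 {L, R, Y}.
    Root E: left subtree has 1 node {F}, right has 2 {V, H}.
      Root V: left subtree has 0 nodes { }, right has 1 {H}.
    Root L: left subtree has 0 nodes { }, right has 2 {R, Y}.
      Root R: left subtree has 0 nodes { }, right has 1 {Y}.
  Root G: left subtree has 1 node {T}, right has 0 { }.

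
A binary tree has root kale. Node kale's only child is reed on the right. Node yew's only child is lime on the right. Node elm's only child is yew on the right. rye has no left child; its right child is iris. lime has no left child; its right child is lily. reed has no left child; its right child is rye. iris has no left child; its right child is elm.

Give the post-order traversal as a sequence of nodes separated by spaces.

Post-order visits the left subtree, then the right subtree, then the node.
At kale: no left child.
At kale: go right to reed.
  At reed: no left child.
  At reed: go right to rye.
    At rye: no left child.
    At rye: go right to iris.
      At iris: no left child.
      At iris: go right to elm.
        At elm: no left child.
        At elm: go right to yew.
          At yew: no left child.
          At yew: go right to lime.
            At lime: no left child.
            At lime: go right to lily.
              lily is a leaf — visit lily.
            Visit lime.
          Visit yew.
        Visit elm.
      Visit iris.
    Visit rye.
  Visit reed.
Visit kale.

lily lime yew elm iris rye reed kale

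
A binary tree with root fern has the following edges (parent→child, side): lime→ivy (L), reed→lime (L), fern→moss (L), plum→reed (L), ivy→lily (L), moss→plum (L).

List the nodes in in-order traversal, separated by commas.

In-order visits the left subtree, then the node, then the right subtree.
At fern: go left to moss.
  At moss: go left to plum.
    At plum: go left to reed.
      At reed: go left to lime.
        At lime: go left to ivy.
          At ivy: go left to lily.
            lily is a leaf — visit lily.
          Visit ivy.
          At ivy: no right child.
        Visit lime.
        At lime: no right child.
      Visit reed.
      At reed: no right child.
    Visit plum.
    At plum: no right child.
  Visit moss.
  At moss: no right child.
Visit fern.
At fern: no right child.

lily, ivy, lime, reed, plum, moss, fern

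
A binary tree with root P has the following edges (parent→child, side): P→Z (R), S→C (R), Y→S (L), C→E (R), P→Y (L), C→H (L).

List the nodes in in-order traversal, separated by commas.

S, H, C, E, Y, P, Z

In-order visits the left subtree, then the node, then the right subtree.
At P: go left to Y.
  At Y: go left to S.
    At S: no left child.
    Visit S.
    At S: go right to C.
      At C: go left to H.
        H is a leaf — visit H.
      Visit C.
      At C: go right to E.
        E is a leaf — visit E.
  Visit Y.
  At Y: no right child.
Visit P.
At P: go right to Z.
  Z is a leaf — visit Z.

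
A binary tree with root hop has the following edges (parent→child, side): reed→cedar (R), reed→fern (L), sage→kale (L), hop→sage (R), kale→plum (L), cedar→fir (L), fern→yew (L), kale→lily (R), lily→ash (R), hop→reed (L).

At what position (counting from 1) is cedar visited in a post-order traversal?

Post-order visits the left subtree, then the right subtree, then the node.
At hop: go left to reed.
  At reed: go left to fern.
    At fern: go left to yew.
      yew is a leaf — visit yew.
    At fern: no right child.
    Visit fern.
  At reed: go right to cedar.
    At cedar: go left to fir.
      fir is a leaf — visit fir.
    At cedar: no right child.
    Visit cedar.
  Visit reed.
At hop: go right to sage.
  At sage: go left to kale.
    At kale: go left to plum.
      plum is a leaf — visit plum.
    At kale: go right to lily.
      At lily: no left child.
      At lily: go right to ash.
        ash is a leaf — visit ash.
      Visit lily.
    Visit kale.
  At sage: no right child.
  Visit sage.
Visit hop.
Full post-order sequence: yew, fern, fir, cedar, reed, plum, ash, lily, kale, sage, hop.

4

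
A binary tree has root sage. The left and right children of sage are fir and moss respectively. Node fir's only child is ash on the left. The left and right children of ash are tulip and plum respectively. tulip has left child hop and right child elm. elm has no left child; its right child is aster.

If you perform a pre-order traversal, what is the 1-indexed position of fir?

Pre-order visits the node, then its left subtree, then its right subtree.
Visit sage.
At sage: go left to fir.
  Visit fir.
  At fir: go left to ash.
    Visit ash.
    At ash: go left to tulip.
      Visit tulip.
      At tulip: go left to hop.
        hop is a leaf — visit hop.
      At tulip: go right to elm.
        Visit elm.
        At elm: no left child.
        At elm: go right to aster.
          aster is a leaf — visit aster.
    At ash: go right to plum.
      plum is a leaf — visit plum.
  At fir: no right child.
At sage: go right to moss.
  moss is a leaf — visit moss.
Full pre-order sequence: sage, fir, ash, tulip, hop, elm, aster, plum, moss.

2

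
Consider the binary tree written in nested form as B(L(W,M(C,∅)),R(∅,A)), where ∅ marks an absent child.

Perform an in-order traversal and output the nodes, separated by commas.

In-order visits the left subtree, then the node, then the right subtree.
At B: go left to L.
  At L: go left to W.
    W is a leaf — visit W.
  Visit L.
  At L: go right to M.
    At M: go left to C.
      C is a leaf — visit C.
    Visit M.
    At M: no right child.
Visit B.
At B: go right to R.
  At R: no left child.
  Visit R.
  At R: go right to A.
    A is a leaf — visit A.

W, L, C, M, B, R, A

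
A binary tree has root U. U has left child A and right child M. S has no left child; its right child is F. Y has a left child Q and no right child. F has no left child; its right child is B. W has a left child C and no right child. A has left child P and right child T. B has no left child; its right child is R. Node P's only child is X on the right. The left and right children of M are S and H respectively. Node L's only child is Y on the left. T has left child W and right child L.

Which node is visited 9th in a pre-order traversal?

Pre-order visits the node, then its left subtree, then its right subtree.
Visit U.
At U: go left to A.
  Visit A.
  At A: go left to P.
    Visit P.
    At P: no left child.
    At P: go right to X.
      X is a leaf — visit X.
  At A: go right to T.
    Visit T.
    At T: go left to W.
      Visit W.
      At W: go left to C.
        C is a leaf — visit C.
      At W: no right child.
    At T: go right to L.
      Visit L.
      At L: go left to Y.
        Visit Y.
        At Y: go left to Q.
          Q is a leaf — visit Q.
        At Y: no right child.
      At L: no right child.
At U: go right to M.
  Visit M.
  At M: go left to S.
    Visit S.
    At S: no left child.
    At S: go right to F.
      Visit F.
      At F: no left child.
      At F: go right to B.
        Visit B.
        At B: no left child.
        At B: go right to R.
          R is a leaf — visit R.
  At M: go right to H.
    H is a leaf — visit H.
Full pre-order sequence: U, A, P, X, T, W, C, L, Y, Q, M, S, F, B, R, H.

Y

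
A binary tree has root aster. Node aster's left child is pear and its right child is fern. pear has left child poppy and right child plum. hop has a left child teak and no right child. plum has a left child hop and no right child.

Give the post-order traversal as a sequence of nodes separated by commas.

Post-order visits the left subtree, then the right subtree, then the node.
At aster: go left to pear.
  At pear: go left to poppy.
    poppy is a leaf — visit poppy.
  At pear: go right to plum.
    At plum: go left to hop.
      At hop: go left to teak.
        teak is a leaf — visit teak.
      At hop: no right child.
      Visit hop.
    At plum: no right child.
    Visit plum.
  Visit pear.
At aster: go right to fern.
  fern is a leaf — visit fern.
Visit aster.

poppy, teak, hop, plum, pear, fern, aster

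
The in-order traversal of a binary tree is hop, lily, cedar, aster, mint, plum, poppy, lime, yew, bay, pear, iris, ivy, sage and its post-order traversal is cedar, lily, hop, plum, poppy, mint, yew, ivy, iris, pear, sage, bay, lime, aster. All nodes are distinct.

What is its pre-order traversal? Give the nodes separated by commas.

aster, hop, lily, cedar, lime, mint, poppy, plum, bay, yew, sage, pear, iris, ivy

The last element of post-order is the root; it splits in-order into left and right subtrees.
Root aster: left subtree has 3 nodes {hop, lily, cedar}, right has 10 {mint, plum, poppy, lime, yew, bay, pear, iris, ivy, sage}.
  Root hop: left subtree has 0 nodes { }, right has 2 {lily, cedar}.
    Root lily: left subtree has 0 nodes { }, right has 1 {cedar}.
  Root lime: left subtree has 3 nodes {mint, plum, poppy}, right has 6 {yew, bay, pear, iris, ivy, sage}.
    Root mint: left subtree has 0 nodes { }, right has 2 {plum, poppy}.
      Root poppy: left subtree has 1 node {plum}, right has 0 { }.
    Root bay: left subtree has 1 node {yew}, right has 4 {pear, iris, ivy, sage}.
      Root sage: left subtree has 3 nodes {pear, iris, ivy}, right has 0 { }.
        Root pear: left subtree has 0 nodes { }, right has 2 {iris, ivy}.
          Root iris: left subtree has 0 nodes { }, right has 1 {ivy}.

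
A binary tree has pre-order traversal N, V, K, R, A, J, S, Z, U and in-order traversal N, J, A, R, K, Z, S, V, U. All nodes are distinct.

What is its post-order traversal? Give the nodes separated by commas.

The first element of pre-order is the root; it splits in-order into left and right subtrees.
Root N: left subtree has 0 nodes { }, right has 8 {J, A, R, K, Z, S, V, U}.
  Root V: left subtree has 6 nodes {J, A, R, K, Z, S}, right has 1 {U}.
    Root K: left subtree has 3 nodes {J, A, R}, right has 2 {Z, S}.
      Root R: left subtree has 2 nodes {J, A}, right has 0 { }.
        Root A: left subtree has 1 node {J}, right has 0 { }.
      Root S: left subtree has 1 node {Z}, right has 0 { }.

J, A, R, Z, S, K, U, V, N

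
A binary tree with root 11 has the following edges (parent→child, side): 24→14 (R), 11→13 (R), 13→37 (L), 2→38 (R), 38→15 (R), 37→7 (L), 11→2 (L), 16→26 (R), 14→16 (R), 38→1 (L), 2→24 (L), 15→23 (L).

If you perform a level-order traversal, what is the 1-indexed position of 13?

3

Level-order visits nodes level by level from the root, left to right within each level.
Level 0: 11
Level 1: 2, 13
Level 2: 24, 38, 37
Level 3: 14, 1, 15, 7
Level 4: 16, 23
Level 5: 26
Full level-order sequence: 11, 2, 13, 24, 38, 37, 14, 1, 15, 7, 16, 23, 26.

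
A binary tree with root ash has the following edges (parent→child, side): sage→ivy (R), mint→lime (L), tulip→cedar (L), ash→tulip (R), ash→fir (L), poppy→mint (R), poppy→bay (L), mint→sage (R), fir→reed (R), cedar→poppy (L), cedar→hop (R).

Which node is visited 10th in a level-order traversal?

lime

Level-order visits nodes level by level from the root, left to right within each level.
Level 0: ash
Level 1: fir, tulip
Level 2: reed, cedar
Level 3: poppy, hop
Level 4: bay, mint
Level 5: lime, sage
Level 6: ivy
Full level-order sequence: ash, fir, tulip, reed, cedar, poppy, hop, bay, mint, lime, sage, ivy.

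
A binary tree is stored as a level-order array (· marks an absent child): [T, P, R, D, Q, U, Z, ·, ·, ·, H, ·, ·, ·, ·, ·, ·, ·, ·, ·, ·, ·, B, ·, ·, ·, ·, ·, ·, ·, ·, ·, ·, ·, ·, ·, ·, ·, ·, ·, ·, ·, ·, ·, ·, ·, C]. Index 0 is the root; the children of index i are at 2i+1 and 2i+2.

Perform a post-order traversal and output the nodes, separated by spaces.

Post-order visits the left subtree, then the right subtree, then the node.
At T: go left to P.
  At P: go left to D.
    D is a leaf — visit D.
  At P: go right to Q.
    At Q: no left child.
    At Q: go right to H.
      At H: no left child.
      At H: go right to B.
        At B: no left child.
        At B: go right to C.
          C is a leaf — visit C.
        Visit B.
      Visit H.
    Visit Q.
  Visit P.
At T: go right to R.
  At R: go left to U.
    U is a leaf — visit U.
  At R: go right to Z.
    Z is a leaf — visit Z.
  Visit R.
Visit T.

D C B H Q P U Z R T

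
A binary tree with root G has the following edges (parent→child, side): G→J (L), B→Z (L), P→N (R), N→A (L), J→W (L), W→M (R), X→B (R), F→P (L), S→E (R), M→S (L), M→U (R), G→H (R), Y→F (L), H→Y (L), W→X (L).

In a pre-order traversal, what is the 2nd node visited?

J

Pre-order visits the node, then its left subtree, then its right subtree.
Visit G.
At G: go left to J.
  Visit J.
  At J: go left to W.
    Visit W.
    At W: go left to X.
      Visit X.
      At X: no left child.
      At X: go right to B.
        Visit B.
        At B: go left to Z.
          Z is a leaf — visit Z.
        At B: no right child.
    At W: go right to M.
      Visit M.
      At M: go left to S.
        Visit S.
        At S: no left child.
        At S: go right to E.
          E is a leaf — visit E.
      At M: go right to U.
        U is a leaf — visit U.
  At J: no right child.
At G: go right to H.
  Visit H.
  At H: go left to Y.
    Visit Y.
    At Y: go left to F.
      Visit F.
      At F: go left to P.
        Visit P.
        At P: no left child.
        At P: go right to N.
          Visit N.
          At N: go left to A.
            A is a leaf — visit A.
          At N: no right child.
      At F: no right child.
    At Y: no right child.
  At H: no right child.
Full pre-order sequence: G, J, W, X, B, Z, M, S, E, U, H, Y, F, P, N, A.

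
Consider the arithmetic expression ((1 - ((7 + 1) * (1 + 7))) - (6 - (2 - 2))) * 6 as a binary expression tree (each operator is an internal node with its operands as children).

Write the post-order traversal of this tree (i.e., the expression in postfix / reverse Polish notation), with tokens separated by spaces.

1 7 1 + 1 7 + * - 6 2 2 - - - 6 *

Post-order on an expression tree gives postfix notation: for each operator, emit left operand, right operand, then the operator.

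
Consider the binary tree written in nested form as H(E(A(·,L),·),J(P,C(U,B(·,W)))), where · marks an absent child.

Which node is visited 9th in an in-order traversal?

B

In-order visits the left subtree, then the node, then the right subtree.
At H: go left to E.
  At E: go left to A.
    At A: no left child.
    Visit A.
    At A: go right to L.
      L is a leaf — visit L.
  Visit E.
  At E: no right child.
Visit H.
At H: go right to J.
  At J: go left to P.
    P is a leaf — visit P.
  Visit J.
  At J: go right to C.
    At C: go left to U.
      U is a leaf — visit U.
    Visit C.
    At C: go right to B.
      At B: no left child.
      Visit B.
      At B: go right to W.
        W is a leaf — visit W.
Full in-order sequence: A, L, E, H, P, J, U, C, B, W.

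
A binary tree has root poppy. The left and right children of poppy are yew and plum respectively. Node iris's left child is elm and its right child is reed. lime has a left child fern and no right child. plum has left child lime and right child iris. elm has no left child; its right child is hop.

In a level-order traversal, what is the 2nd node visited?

Level-order visits nodes level by level from the root, left to right within each level.
Level 0: poppy
Level 1: yew, plum
Level 2: lime, iris
Level 3: fern, elm, reed
Level 4: hop
Full level-order sequence: poppy, yew, plum, lime, iris, fern, elm, reed, hop.

yew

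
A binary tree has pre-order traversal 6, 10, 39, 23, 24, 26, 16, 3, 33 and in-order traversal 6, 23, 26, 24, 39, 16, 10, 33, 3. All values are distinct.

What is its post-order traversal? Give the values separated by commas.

26, 24, 23, 16, 39, 33, 3, 10, 6

The first element of pre-order is the root; it splits in-order into left and right subtrees.
Root 6: left subtree has 0 nodes { }, right has 8 {23, 26, 24, 39, 16, 10, 33, 3}.
  Root 10: left subtree has 5 nodes {23, 26, 24, 39, 16}, right has 2 {33, 3}.
    Root 39: left subtree has 3 nodes {23, 26, 24}, right has 1 {16}.
      Root 23: left subtree has 0 nodes { }, right has 2 {26, 24}.
        Root 24: left subtree has 1 node {26}, right has 0 { }.
    Root 3: left subtree has 1 node {33}, right has 0 { }.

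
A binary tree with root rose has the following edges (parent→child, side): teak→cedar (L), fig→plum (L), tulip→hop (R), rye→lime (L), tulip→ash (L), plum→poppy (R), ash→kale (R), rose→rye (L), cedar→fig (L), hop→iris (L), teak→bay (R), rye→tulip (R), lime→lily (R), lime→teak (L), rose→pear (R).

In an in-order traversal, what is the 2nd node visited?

poppy

In-order visits the left subtree, then the node, then the right subtree.
At rose: go left to rye.
  At rye: go left to lime.
    At lime: go left to teak.
      At teak: go left to cedar.
        At cedar: go left to fig.
          At fig: go left to plum.
            At plum: no left child.
            Visit plum.
            At plum: go right to poppy.
              poppy is a leaf — visit poppy.
          Visit fig.
          At fig: no right child.
        Visit cedar.
        At cedar: no right child.
      Visit teak.
      At teak: go right to bay.
        bay is a leaf — visit bay.
    Visit lime.
    At lime: go right to lily.
      lily is a leaf — visit lily.
  Visit rye.
  At rye: go right to tulip.
    At tulip: go left to ash.
      At ash: no left child.
      Visit ash.
      At ash: go right to kale.
        kale is a leaf — visit kale.
    Visit tulip.
    At tulip: go right to hop.
      At hop: go left to iris.
        iris is a leaf — visit iris.
      Visit hop.
      At hop: no right child.
Visit rose.
At rose: go right to pear.
  pear is a leaf — visit pear.
Full in-order sequence: plum, poppy, fig, cedar, teak, bay, lime, lily, rye, ash, kale, tulip, iris, hop, rose, pear.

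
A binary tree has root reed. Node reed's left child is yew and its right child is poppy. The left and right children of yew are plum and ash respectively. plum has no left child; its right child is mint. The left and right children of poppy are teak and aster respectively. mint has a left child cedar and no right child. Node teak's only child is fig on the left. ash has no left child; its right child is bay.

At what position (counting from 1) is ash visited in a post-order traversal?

5

Post-order visits the left subtree, then the right subtree, then the node.
At reed: go left to yew.
  At yew: go left to plum.
    At plum: no left child.
    At plum: go right to mint.
      At mint: go left to cedar.
        cedar is a leaf — visit cedar.
      At mint: no right child.
      Visit mint.
    Visit plum.
  At yew: go right to ash.
    At ash: no left child.
    At ash: go right to bay.
      bay is a leaf — visit bay.
    Visit ash.
  Visit yew.
At reed: go right to poppy.
  At poppy: go left to teak.
    At teak: go left to fig.
      fig is a leaf — visit fig.
    At teak: no right child.
    Visit teak.
  At poppy: go right to aster.
    aster is a leaf — visit aster.
  Visit poppy.
Visit reed.
Full post-order sequence: cedar, mint, plum, bay, ash, yew, fig, teak, aster, poppy, reed.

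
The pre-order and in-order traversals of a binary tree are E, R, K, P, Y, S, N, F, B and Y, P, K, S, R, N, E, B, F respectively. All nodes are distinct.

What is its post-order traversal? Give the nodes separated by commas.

The first element of pre-order is the root; it splits in-order into left and right subtrees.
Root E: left subtree has 6 nodes {Y, P, K, S, R, N}, right has 2 {B, F}.
  Root R: left subtree has 4 nodes {Y, P, K, S}, right has 1 {N}.
    Root K: left subtree has 2 nodes {Y, P}, right has 1 {S}.
      Root P: left subtree has 1 node {Y}, right has 0 { }.
  Root F: left subtree has 1 node {B}, right has 0 { }.

Y, P, S, K, N, R, B, F, E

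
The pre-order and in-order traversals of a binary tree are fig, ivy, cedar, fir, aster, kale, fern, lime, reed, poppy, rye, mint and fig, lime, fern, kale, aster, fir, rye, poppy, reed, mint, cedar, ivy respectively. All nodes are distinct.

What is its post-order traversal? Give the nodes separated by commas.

The first element of pre-order is the root; it splits in-order into left and right subtrees.
Root fig: left subtree has 0 nodes { }, right has 11 {lime, fern, kale, aster, fir, rye, poppy, reed, mint, cedar, ivy}.
  Root ivy: left subtree has 10 nodes {lime, fern, kale, aster, fir, rye, poppy, reed, mint, cedar}, right has 0 { }.
    Root cedar: left subtree has 9 nodes {lime, fern, kale, aster, fir, rye, poppy, reed, mint}, right has 0 { }.
      Root fir: left subtree has 4 nodes {lime, fern, kale, aster}, right has 4 {rye, poppy, reed, mint}.
        Root aster: left subtree has 3 nodes {lime, fern, kale}, right has 0 { }.
          Root kale: left subtree has 2 nodes {lime, fern}, right has 0 { }.
            Root fern: left subtree has 1 node {lime}, right has 0 { }.
        Root reed: left subtree has 2 nodes {rye, poppy}, right has 1 {mint}.
          Root poppy: left subtree has 1 node {rye}, right has 0 { }.

lime, fern, kale, aster, rye, poppy, mint, reed, fir, cedar, ivy, fig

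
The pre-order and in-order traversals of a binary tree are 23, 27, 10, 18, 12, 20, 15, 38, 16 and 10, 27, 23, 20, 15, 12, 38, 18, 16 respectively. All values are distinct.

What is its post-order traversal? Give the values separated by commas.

The first element of pre-order is the root; it splits in-order into left and right subtrees.
Root 23: left subtree has 2 nodes {10, 27}, right has 6 {20, 15, 12, 38, 18, 16}.
  Root 27: left subtree has 1 node {10}, right has 0 { }.
  Root 18: left subtree has 4 nodes {20, 15, 12, 38}, right has 1 {16}.
    Root 12: left subtree has 2 nodes {20, 15}, right has 1 {38}.
      Root 20: left subtree has 0 nodes { }, right has 1 {15}.

10, 27, 15, 20, 38, 12, 16, 18, 23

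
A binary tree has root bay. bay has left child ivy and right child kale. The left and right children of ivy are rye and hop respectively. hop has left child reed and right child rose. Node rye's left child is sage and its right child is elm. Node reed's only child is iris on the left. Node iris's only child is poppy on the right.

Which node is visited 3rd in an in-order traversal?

In-order visits the left subtree, then the node, then the right subtree.
At bay: go left to ivy.
  At ivy: go left to rye.
    At rye: go left to sage.
      sage is a leaf — visit sage.
    Visit rye.
    At rye: go right to elm.
      elm is a leaf — visit elm.
  Visit ivy.
  At ivy: go right to hop.
    At hop: go left to reed.
      At reed: go left to iris.
        At iris: no left child.
        Visit iris.
        At iris: go right to poppy.
          poppy is a leaf — visit poppy.
      Visit reed.
      At reed: no right child.
    Visit hop.
    At hop: go right to rose.
      rose is a leaf — visit rose.
Visit bay.
At bay: go right to kale.
  kale is a leaf — visit kale.
Full in-order sequence: sage, rye, elm, ivy, iris, poppy, reed, hop, rose, bay, kale.

elm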